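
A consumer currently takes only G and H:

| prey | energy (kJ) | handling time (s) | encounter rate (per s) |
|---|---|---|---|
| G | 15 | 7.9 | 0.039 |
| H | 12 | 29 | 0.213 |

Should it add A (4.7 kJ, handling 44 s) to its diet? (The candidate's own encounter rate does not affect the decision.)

Intake rate on the current diet: R = (0.039×15 + 0.213×12) / (1 + 0.039×7.9 + 0.213×29) = 3.141/7.485 = 0.4196 kJ/s.
Profitability of A: 4.7/44 = 0.1068 kJ/s.
0.1068 < 0.4196, so adding A would lower the average — exclude it.

No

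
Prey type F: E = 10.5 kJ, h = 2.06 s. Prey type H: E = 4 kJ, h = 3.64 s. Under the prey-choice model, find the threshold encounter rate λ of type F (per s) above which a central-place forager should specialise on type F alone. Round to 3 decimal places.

0.133 per s

At the threshold, the rate on type F alone equals the profitability of type H: λ·10.5/(1 + λ·2.06) = 4/3.64 = 1.099.
Rearranging, λ(10.5 − 1.099×2.06) = 1.099, so λ = 1.099/8.236 = 0.1334 per s.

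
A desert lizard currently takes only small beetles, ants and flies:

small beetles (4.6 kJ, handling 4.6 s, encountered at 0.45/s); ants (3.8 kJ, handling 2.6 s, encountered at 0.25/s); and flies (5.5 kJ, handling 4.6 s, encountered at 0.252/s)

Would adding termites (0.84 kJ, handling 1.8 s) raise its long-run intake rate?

Current rate: (0.45×4.6 + 0.25×3.8 + 0.252×5.5)/(1 + 0.45×4.6 + 0.25×2.6 + 0.252×4.6) = 0.903 kJ/s.
Profitability of termites: 0.84/1.8 = 0.4667 kJ/s.
Since 0.4667 < R, time spent handling termites is better spent searching.

No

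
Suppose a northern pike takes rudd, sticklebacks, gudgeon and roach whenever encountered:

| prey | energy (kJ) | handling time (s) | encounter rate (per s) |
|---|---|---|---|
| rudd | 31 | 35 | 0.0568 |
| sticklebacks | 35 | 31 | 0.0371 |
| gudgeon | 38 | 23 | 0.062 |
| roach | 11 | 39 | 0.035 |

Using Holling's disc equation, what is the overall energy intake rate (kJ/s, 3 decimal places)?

Energy encountered per unit search time: 0.0568×31 + 0.0371×35 + 0.062×38 + 0.035×11 = 5.8 kJ/s.
Handling time per unit search time: 0.0568×35 + 0.0371×31 + 0.062×23 + 0.035×39 = 5.929.
Rate = 5.8/(1 + 5.929) = 0.8371 kJ/s.

0.837 kJ/s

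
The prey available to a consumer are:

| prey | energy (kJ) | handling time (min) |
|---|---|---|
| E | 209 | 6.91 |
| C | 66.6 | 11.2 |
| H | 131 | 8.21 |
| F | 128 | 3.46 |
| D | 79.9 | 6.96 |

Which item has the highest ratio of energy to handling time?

F

In descending order of E/h:
F: 128/3.46 = 37 kJ/min
E: 209/6.91 = 30.2 kJ/min
H: 131/8.21 = 16 kJ/min
D: 79.9/6.96 = 11.5 kJ/min
C: 66.6/11.2 = 5.95 kJ/min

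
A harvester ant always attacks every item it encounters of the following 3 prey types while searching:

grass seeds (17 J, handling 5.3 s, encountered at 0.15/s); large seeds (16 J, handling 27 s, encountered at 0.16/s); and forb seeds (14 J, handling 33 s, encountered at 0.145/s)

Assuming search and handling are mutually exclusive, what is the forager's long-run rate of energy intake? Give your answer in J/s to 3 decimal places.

0.655 J/s

R = (0.15×17 + 0.16×16 + 0.145×14) / (1 + 0.15×5.3 + 0.16×27 + 0.145×33) = 7.14/10.9 = 0.655 J/s.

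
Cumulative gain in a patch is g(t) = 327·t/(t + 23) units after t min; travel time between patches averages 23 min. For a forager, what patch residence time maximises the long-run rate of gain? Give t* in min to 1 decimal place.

Optimal t* satisfies g'(t*) = g(t*)/(T + t*).
g'(t) = 327·23/(t + 23)². Setting 327·23/(t+23)² = 327t/[(t+23)(23+t)] gives 23(23+t) = t(t+23), so t² = 23×23 = 529.
t* = √529 = 23 min.

23.0 min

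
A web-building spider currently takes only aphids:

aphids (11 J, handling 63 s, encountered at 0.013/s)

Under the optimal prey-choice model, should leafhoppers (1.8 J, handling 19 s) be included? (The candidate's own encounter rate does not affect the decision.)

Yes

Intake rate on the current diet: R = (0.013×11) / (1 + 0.013×63) = 0.143/1.819 = 0.07861 J/s.
Profitability of leafhoppers: 1.8/19 = 0.09474 J/s.
0.09474 > 0.07861, so adding leafhoppers raises the average — include it.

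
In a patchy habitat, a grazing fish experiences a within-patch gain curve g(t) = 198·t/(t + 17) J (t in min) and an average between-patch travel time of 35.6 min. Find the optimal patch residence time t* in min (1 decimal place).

24.6 min

Optimal t* satisfies g'(t*) = g(t*)/(T + t*).
g'(t) = 198·17/(t + 17)². Setting 198·17/(t+17)² = 198t/[(t+17)(35.6+t)] gives 17(35.6+t) = t(t+17), so t² = 17×35.6 = 605.2.
t* = √605.2 = 24.6 min.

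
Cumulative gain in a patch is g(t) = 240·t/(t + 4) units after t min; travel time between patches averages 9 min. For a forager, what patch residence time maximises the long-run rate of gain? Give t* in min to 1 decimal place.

Maximise g(t)/(T+t): set derivative to zero → g'(t)(T+t) = g(t).
g'(t) = 240·4/(t + 4)². Setting 240·4/(t+4)² = 240t/[(t+4)(9+t)] gives 4(9+t) = t(t+4), so t² = 4×9 = 36.
t* = √36 = 6 min.

6.0 min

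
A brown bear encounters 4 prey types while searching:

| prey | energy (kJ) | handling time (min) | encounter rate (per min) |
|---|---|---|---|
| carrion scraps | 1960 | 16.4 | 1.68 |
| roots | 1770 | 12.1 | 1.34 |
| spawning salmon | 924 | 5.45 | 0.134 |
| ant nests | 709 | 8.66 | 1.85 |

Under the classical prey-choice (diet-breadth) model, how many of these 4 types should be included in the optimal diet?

Profitabilities (E/h, kJ/min): spawning salmon 170, roots 146, carrion scraps 120, ant nests 81.9. Add prey in this order while the next type's profitability exceeds the intake rate on those already taken.
Rate on top 1: 71.56. roots: 146 > 71.56 → include.
Rate on top 2: 139.1. carrion scraps: 120 < 139.1 → exclude; stop.
Optimal diet: spawning salmon, roots — 2 of 4 types.

2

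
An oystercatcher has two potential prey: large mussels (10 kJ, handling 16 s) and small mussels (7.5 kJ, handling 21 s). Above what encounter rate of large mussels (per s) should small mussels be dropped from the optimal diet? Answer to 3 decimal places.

The zero-one rule: include small mussels iff E₂/h₂ > λE₁/(1+λh₁). Equality gives the switch point.
λE₁h₂ = E₂ + λE₂h₁ ⇒ λ = E₂/(E₁h₂ − E₂h₁) = 7.5/(210 − 120) = 0.08333 per s.

0.083 per s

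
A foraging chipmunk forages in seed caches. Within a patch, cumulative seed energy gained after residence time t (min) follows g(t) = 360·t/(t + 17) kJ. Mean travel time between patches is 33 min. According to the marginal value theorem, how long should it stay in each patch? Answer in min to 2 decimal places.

23.69 min

By the marginal value theorem, leave when the instantaneous gain rate g'(t) equals the habitat-wide average g(t)/(T + t).
g'(t) = 360·17/(t + 17)². Setting 360·17/(t+17)² = 360t/[(t+17)(33+t)] gives 17(33+t) = t(t+17), so t² = 17×33 = 561.
t* = √561 = 23.69 min.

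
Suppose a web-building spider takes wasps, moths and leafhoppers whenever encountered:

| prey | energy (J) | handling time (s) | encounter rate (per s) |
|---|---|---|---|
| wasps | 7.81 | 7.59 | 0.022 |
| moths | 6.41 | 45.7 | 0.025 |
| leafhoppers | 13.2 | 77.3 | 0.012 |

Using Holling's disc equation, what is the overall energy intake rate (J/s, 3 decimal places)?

R = (0.022×7.81 + 0.025×6.41 + 0.012×13.2) / (1 + 0.022×7.59 + 0.025×45.7 + 0.012×77.3) = 0.4905/3.237 = 0.1515 J/s.

0.152 J/s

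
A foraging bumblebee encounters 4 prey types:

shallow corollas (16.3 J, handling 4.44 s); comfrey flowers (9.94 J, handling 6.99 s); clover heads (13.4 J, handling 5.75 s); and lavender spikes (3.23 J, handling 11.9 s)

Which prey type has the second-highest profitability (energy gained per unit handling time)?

clover heads

In descending order of E/h:
shallow corollas: 16.3/4.44 = 3.67 J/s
clover heads: 13.4/5.75 = 2.33 J/s
comfrey flowers: 9.94/6.99 = 1.42 J/s
lavender spikes: 3.23/11.9 = 0.271 J/s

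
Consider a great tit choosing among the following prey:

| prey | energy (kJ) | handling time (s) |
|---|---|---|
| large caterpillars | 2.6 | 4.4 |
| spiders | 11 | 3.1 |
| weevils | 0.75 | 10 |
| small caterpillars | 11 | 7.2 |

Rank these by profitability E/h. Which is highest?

Profitability E/h (kJ/s): large caterpillars = 2.6/4.4 = 0.591, spiders = 11/3.1 = 3.55, weevils = 0.75/10 = 0.075, small caterpillars = 11/7.2 = 1.53.
Ranked: spiders > small caterpillars > large caterpillars > weevils.

spiders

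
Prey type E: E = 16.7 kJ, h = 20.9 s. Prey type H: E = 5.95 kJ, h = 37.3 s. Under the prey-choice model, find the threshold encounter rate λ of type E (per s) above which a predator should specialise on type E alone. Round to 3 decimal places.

0.012 per s

At the threshold, the rate on type E alone equals the profitability of type H: λ·16.7/(1 + λ·20.9) = 5.95/37.3 = 0.1595.
Rearranging, λ(16.7 − 0.1595×20.9) = 0.1595, so λ = 0.1595/13.37 = 0.01193 per s.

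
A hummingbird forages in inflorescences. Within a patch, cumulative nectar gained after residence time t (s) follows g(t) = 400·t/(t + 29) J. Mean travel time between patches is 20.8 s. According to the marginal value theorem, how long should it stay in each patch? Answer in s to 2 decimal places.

24.56 s

By the marginal value theorem, leave when the instantaneous gain rate g'(t) equals the habitat-wide average g(t)/(T + t).
g'(t) = 400·29/(t + 29)². Setting 400·29/(t+29)² = 400t/[(t+29)(20.8+t)] gives 29(20.8+t) = t(t+29), so t² = 29×20.8 = 603.2.
t* = √603.2 = 24.56 s.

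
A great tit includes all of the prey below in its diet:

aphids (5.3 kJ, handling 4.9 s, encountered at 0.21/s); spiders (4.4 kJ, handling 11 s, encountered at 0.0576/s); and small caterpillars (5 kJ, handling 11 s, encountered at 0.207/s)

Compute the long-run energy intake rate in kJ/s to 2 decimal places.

0.49 kJ/s

Energy encountered per unit search time: 0.21×5.3 + 0.0576×4.4 + 0.207×5 = 2.401 kJ/s.
Handling time per unit search time: 0.21×4.9 + 0.0576×11 + 0.207×11 = 3.94.
Rate = 2.401/(1 + 3.94) = 0.4862 kJ/s.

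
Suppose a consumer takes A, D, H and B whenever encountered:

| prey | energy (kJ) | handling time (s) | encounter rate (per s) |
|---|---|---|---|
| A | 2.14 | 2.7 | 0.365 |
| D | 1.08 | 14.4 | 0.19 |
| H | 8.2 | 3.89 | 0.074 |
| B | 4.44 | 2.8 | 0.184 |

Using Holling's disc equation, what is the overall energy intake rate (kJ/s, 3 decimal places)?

0.436 kJ/s

Energy encountered per unit search time: 0.365×2.14 + 0.19×1.08 + 0.074×8.2 + 0.184×4.44 = 2.41 kJ/s.
Handling time per unit search time: 0.365×2.7 + 0.19×14.4 + 0.074×3.89 + 0.184×2.8 = 4.525.
Rate = 2.41/(1 + 4.525) = 0.4362 kJ/s.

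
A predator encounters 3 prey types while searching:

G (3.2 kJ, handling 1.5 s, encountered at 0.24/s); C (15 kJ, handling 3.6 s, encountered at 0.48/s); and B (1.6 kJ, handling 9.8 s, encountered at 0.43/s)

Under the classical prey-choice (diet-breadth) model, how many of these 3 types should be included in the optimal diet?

1

E/h in descending order: C 4.17, G 2.13, B 0.163 kJ/s. The optimal diet is the largest prefix of this list for which every included type satisfies E_i/h_i > R on the types above it.
Rate on top 1: 2.639. G: 2.13 < 2.639 → exclude; stop.
Optimal diet: C — 1 of 3 types.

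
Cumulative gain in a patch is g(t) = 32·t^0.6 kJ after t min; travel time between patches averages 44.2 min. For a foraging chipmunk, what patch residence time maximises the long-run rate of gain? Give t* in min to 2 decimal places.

66.30 min

Optimal t* satisfies g'(t*) = g(t*)/(T + t*).
g'(t) = 0.6·32·t^-0.4. Setting 0.6·32·t^-0.4 = 32·t^0.6/(44.2+t) gives 0.6(44.2+t) = t, so 0.40·t = 0.6×44.2.
t* = 0.6×44.2/0.40 = 66.3 min.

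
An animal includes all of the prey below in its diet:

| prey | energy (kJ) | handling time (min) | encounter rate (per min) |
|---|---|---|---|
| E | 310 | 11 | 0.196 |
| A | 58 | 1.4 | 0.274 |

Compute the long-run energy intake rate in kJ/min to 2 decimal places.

21.66 kJ/min

R = Σλ_iE_i / (1 + Σλ_ih_i)
Numerator: 0.196×310 + 0.274×58 = 76.65
Denominator: 1 + 0.196×11 + 0.274×1.4 = 3.54
R = 76.65/3.54 = 21.66 kJ/min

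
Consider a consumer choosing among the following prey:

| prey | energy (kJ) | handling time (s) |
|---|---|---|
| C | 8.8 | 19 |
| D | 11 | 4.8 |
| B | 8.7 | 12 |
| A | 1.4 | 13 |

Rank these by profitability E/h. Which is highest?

Profitability E/h (kJ/s): C = 8.8/19 = 0.463, D = 11/4.8 = 2.29, B = 8.7/12 = 0.725, A = 1.4/13 = 0.108.
Ranked: D > B > C > A.

D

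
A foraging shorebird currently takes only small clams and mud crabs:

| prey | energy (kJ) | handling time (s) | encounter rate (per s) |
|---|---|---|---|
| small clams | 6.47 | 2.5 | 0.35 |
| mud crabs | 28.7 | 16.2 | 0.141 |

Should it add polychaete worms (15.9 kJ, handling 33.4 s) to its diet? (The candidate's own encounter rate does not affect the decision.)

Current rate: (0.35×6.47 + 0.141×28.7)/(1 + 0.35×2.5 + 0.141×16.2) = 1.517 kJ/s.
Profitability of polychaete worms: 15.9/33.4 = 0.476 kJ/s.
0.476 < 1.517, so adding polychaete worms would lower the average — exclude it.

No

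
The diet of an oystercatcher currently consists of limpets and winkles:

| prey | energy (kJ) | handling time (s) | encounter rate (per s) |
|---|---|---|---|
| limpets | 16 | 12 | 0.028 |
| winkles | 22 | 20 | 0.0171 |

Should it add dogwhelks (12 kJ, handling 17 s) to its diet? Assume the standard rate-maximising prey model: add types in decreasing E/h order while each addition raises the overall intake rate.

On limpets and winkles alone, R = ΣλE/(1+Σλh) = 0.8242/1.678 = 0.4912 kJ/s.
Profitability of dogwhelks: 12/17 = 0.7059 kJ/s.
0.7059 > 0.4912, so adding dogwhelks raises the average — include it.

Yes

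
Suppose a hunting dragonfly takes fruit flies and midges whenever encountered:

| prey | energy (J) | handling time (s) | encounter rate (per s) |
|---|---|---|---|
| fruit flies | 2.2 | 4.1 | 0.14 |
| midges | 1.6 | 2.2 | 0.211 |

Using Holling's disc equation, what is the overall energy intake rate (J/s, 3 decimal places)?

0.317 J/s

Energy encountered per unit search time: 0.14×2.2 + 0.211×1.6 = 0.6456 J/s.
Handling time per unit search time: 0.14×4.1 + 0.211×2.2 = 1.038.
Rate = 0.6456/(1 + 1.038) = 0.3168 J/s.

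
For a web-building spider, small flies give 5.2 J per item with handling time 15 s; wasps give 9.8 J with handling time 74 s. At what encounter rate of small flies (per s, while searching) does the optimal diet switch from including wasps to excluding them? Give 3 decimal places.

Drop wasps once their profitability E₂/h₂ falls below the rate achievable on small flies alone: E₂/h₂ = λE₁/(1 + λh₁).
Solve for λ: λE₁h₂ = E₂(1 + λh₁) → λ(E₁h₂ − E₂h₁) = E₂ → λ = E₂/(E₁h₂ − E₂h₁).
λ = 9.8/(5.2×74 − 9.8×15) = 9.8/237.8 = 0.04121 per s.

0.041 per s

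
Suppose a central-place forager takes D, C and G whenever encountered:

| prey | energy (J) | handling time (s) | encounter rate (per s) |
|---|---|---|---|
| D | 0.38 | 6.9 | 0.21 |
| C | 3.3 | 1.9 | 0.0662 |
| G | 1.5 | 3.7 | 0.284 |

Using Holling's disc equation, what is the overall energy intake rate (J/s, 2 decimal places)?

0.20 J/s

R = Σλ_iE_i / (1 + Σλ_ih_i)
Numerator: 0.21×0.38 + 0.0662×3.3 + 0.284×1.5 = 0.7243
Denominator: 1 + 0.21×6.9 + 0.0662×1.9 + 0.284×3.7 = 3.626
R = 0.7243/3.626 = 0.1998 J/s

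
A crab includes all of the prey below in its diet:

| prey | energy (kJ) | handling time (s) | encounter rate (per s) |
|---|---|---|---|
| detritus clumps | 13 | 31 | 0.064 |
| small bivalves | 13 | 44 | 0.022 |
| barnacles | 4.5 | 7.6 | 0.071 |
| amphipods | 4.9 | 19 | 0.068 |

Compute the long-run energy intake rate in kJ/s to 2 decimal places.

0.31 kJ/s

R = Σλ_iE_i / (1 + Σλ_ih_i)
Numerator: 0.064×13 + 0.022×13 + 0.071×4.5 + 0.068×4.9 = 1.771
Denominator: 1 + 0.064×31 + 0.022×44 + 0.071×7.6 + 0.068×19 = 5.784
R = 1.771/5.784 = 0.3062 kJ/s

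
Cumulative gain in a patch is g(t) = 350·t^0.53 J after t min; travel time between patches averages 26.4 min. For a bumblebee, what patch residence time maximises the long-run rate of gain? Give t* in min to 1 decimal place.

By the marginal value theorem, leave when the instantaneous gain rate g'(t) equals the habitat-wide average g(t)/(T + t).
g'(t) = 0.53·350·t^-0.47. Setting 0.53·350·t^-0.47 = 350·t^0.53/(26.4+t) gives 0.53(26.4+t) = t, so 0.47·t = 0.53×26.4.
t* = 0.53×26.4/0.47 = 29.77 min.

29.8 min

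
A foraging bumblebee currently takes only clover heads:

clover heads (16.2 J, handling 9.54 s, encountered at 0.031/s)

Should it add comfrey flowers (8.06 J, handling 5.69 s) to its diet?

Current rate: (0.031×16.2)/(1 + 0.031×9.54) = 0.3876 J/s.
Profitability of comfrey flowers: 8.06/5.69 = 1.417 J/s.
1.417 > 0.3876, so adding comfrey flowers raises the average — include it.

Yes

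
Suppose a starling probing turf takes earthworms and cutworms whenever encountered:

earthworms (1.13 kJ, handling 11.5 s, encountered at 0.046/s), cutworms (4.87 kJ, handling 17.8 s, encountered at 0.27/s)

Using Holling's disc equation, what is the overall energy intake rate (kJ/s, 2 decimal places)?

Energy encountered per unit search time: 0.046×1.13 + 0.27×4.87 = 1.367 kJ/s.
Handling time per unit search time: 0.046×11.5 + 0.27×17.8 = 5.335.
Rate = 1.367/(1 + 5.335) = 0.2158 kJ/s.

0.22 kJ/s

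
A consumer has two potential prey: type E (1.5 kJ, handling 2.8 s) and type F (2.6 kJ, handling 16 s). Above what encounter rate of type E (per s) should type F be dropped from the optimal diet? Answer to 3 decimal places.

Drop type F once their profitability E₂/h₂ falls below the rate achievable on type E alone: E₂/h₂ = λE₁/(1 + λh₁).
Solve for λ: λE₁h₂ = E₂(1 + λh₁) → λ(E₁h₂ − E₂h₁) = E₂ → λ = E₂/(E₁h₂ − E₂h₁).
λ = 2.6/(1.5×16 − 2.6×2.8) = 2.6/16.72 = 0.1555 per s.

0.156 per s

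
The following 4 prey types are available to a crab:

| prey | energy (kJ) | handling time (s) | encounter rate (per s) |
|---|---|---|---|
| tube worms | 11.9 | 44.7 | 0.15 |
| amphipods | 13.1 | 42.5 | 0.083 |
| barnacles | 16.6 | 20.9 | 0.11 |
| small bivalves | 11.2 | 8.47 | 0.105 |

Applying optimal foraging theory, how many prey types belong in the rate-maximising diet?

2

Rank by E/h (kJ/s): small bivalves 1.32, barnacles 0.794, amphipods 0.308, tube worms 0.266. Include each in turn until the next type's E/h falls below the running intake rate.
Rate on top 1: 0.6224. barnacles: 0.794 > 0.6224 → include.
Rate on top 2: 0.7168. amphipods: 0.308 < 0.7168 → exclude; stop.
Optimal diet: small bivalves, barnacles — 2 of 4 types.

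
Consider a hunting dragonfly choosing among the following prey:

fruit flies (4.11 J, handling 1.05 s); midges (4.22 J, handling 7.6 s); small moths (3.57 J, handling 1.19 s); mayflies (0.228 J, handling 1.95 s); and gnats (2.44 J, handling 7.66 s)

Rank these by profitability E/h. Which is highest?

Profitability E/h (J/s): fruit flies = 4.11/1.05 = 3.91, midges = 4.22/7.6 = 0.555, small moths = 3.57/1.19 = 3, mayflies = 0.228/1.95 = 0.117, gnats = 2.44/7.66 = 0.319.
Ranked: fruit flies > small moths > midges > gnats > mayflies.

fruit flies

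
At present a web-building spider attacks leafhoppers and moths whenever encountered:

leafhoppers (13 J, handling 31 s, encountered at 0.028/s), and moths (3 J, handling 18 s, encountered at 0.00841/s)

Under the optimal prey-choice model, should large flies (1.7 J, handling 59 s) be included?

Intake rate on the current diet: R = (0.028×13 + 0.00841×3) / (1 + 0.028×31 + 0.00841×18) = 0.3892/2.019 = 0.1927 J/s.
large flies: E/h = 1.7/59 = 0.02881 J/s.
Since 0.02881 < R, time spent handling large flies is better spent searching.

No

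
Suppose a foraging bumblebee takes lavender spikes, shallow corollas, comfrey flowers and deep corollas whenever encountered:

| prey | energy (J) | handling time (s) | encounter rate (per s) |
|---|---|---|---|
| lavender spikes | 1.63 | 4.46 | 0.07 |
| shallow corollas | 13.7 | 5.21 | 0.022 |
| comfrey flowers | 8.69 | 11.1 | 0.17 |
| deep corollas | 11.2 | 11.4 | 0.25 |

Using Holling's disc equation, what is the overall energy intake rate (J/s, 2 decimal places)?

Energy encountered per unit search time: 0.07×1.63 + 0.022×13.7 + 0.17×8.69 + 0.25×11.2 = 4.693 J/s.
Handling time per unit search time: 0.07×4.46 + 0.022×5.21 + 0.17×11.1 + 0.25×11.4 = 5.164.
Rate = 4.693/(1 + 5.164) = 0.7613 J/s.

0.76 J/s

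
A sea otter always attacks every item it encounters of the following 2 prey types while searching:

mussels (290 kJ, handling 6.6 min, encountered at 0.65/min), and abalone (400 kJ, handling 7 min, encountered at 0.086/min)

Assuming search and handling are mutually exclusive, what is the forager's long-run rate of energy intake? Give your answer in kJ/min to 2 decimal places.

37.83 kJ/min

Energy encountered per unit search time: 0.65×290 + 0.086×400 = 222.9 kJ/min.
Handling time per unit search time: 0.65×6.6 + 0.086×7 = 4.892.
Rate = 222.9/(1 + 4.892) = 37.83 kJ/min.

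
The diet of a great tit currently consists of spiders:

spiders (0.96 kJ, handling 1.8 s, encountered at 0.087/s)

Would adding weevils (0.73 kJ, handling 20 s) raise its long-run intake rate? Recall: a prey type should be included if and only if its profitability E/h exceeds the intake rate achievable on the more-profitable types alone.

Current rate: (0.087×0.96)/(1 + 0.087×1.8) = 0.07221 kJ/s.
Profitability of weevils: 0.73/20 = 0.0365 kJ/s.
0.0365 < 0.07221, so adding weevils would lower the average — exclude it.

No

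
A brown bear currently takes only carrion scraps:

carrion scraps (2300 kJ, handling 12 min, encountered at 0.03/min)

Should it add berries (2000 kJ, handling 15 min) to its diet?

Yes

On carrion scraps alone, R = ΣλE/(1+Σλh) = 69/1.36 = 50.74 kJ/min.
berries: E/h = 2000/15 = 133.3 kJ/min.
Since 133.3 > R, including berries increases the long-run rate.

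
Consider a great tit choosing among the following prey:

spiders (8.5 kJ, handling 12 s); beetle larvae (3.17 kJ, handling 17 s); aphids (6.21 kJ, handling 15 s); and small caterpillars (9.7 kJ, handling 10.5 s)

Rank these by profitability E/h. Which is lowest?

Profitability E/h (kJ/s): spiders = 8.5/12 = 0.708, beetle larvae = 3.17/17 = 0.186, aphids = 6.21/15 = 0.414, small caterpillars = 9.7/10.5 = 0.924.
Ranked: small caterpillars > spiders > aphids > beetle larvae.

beetle larvae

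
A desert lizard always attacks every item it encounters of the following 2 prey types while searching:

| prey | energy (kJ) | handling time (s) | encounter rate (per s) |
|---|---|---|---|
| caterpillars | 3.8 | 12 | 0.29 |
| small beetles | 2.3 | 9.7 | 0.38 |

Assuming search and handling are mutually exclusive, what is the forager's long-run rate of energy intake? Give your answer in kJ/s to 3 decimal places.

R = (0.29×3.8 + 0.38×2.3) / (1 + 0.29×12 + 0.38×9.7) = 1.976/8.166 = 0.242 kJ/s.

0.242 kJ/s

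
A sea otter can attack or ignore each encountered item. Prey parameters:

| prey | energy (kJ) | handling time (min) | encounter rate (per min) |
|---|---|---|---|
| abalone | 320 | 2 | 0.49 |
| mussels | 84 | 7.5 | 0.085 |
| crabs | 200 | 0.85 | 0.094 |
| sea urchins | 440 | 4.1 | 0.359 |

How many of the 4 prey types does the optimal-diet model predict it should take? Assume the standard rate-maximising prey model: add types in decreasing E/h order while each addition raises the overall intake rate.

Rank by E/h (kJ/min): crabs 235, abalone 160, sea urchins 107, mussels 11.2. Include each in turn until the next type's E/h falls below the running intake rate.
Rate on top 1: 17.41. abalone: 160 > 17.41 → include.
Rate on top 2: 85.25. sea urchins: 107 > 85.25 → include.
Rate on top 3: 94.44. mussels: 11.2 < 94.44 → exclude; stop.
Optimal diet: crabs, abalone, sea urchins — 3 of 4 types.

3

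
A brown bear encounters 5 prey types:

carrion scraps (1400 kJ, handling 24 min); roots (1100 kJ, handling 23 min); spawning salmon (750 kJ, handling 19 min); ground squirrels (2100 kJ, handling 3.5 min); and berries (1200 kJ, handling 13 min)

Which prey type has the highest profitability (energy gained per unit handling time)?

ground squirrels

In descending order of E/h:
ground squirrels: 2100/3.5 = 600 kJ/min
berries: 1200/13 = 92.3 kJ/min
carrion scraps: 1400/24 = 58.3 kJ/min
roots: 1100/23 = 47.8 kJ/min
spawning salmon: 750/19 = 39.5 kJ/min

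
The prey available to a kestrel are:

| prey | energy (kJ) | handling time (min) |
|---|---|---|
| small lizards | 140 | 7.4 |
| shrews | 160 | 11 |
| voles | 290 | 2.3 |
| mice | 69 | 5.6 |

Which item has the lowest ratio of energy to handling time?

mice

Profitability E/h (kJ/min): small lizards = 140/7.4 = 18.9, shrews = 160/11 = 14.5, voles = 290/2.3 = 126, mice = 69/5.6 = 12.3.
Ranked: voles > small lizards > shrews > mice.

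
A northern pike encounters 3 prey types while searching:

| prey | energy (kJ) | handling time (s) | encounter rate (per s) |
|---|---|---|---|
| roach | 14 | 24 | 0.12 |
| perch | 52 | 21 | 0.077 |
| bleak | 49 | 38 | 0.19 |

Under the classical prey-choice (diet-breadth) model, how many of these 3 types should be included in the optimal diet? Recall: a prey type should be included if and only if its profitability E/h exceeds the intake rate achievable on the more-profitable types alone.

1

Rank by E/h (kJ/s): perch 2.48, bleak 1.29, roach 0.583. Include each in turn until the next type's E/h falls below the running intake rate.
Rate on top 1: 1.53. bleak: 1.29 < 1.53 → exclude; stop.
Optimal diet: perch — 1 of 3 types.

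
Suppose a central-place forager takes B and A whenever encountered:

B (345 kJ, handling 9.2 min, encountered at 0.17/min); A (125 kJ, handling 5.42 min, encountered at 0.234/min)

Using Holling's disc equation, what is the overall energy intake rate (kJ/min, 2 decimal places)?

22.94 kJ/min

R = Σλ_iE_i / (1 + Σλ_ih_i)
Numerator: 0.17×345 + 0.234×125 = 87.9
Denominator: 1 + 0.17×9.2 + 0.234×5.42 = 3.832
R = 87.9/3.832 = 22.94 kJ/min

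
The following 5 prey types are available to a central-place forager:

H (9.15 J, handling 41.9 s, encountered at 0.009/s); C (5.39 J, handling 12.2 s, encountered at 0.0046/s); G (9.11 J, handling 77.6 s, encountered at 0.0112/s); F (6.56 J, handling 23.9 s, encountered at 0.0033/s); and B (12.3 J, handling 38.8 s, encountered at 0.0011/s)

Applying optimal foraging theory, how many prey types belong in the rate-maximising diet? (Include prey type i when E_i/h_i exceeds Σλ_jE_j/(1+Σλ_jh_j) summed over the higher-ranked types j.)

5

Profitabilities (E/h, J/s): C 0.442, B 0.317, F 0.274, H 0.218, G 0.117. Add prey in this order while the next type's profitability exceeds the intake rate on those already taken.
Rate on top 1: 0.02348. B: 0.317 > 0.02348 → include.
Rate on top 2: 0.03488. F: 0.274 > 0.03488 → include.
Rate on top 3: 0.05092. H: 0.218 > 0.05092 → include.
Rate on top 4: 0.09154. G: 0.117 > 0.09154 → include.
Optimal diet: C, B, F, H, G — 5 of 5 types.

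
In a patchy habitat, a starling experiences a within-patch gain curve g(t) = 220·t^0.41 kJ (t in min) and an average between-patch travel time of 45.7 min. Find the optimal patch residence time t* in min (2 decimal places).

Optimal t* satisfies g'(t*) = g(t*)/(T + t*).
g'(t) = 0.41·220·t^-0.59. Setting 0.41·220·t^-0.59 = 220·t^0.41/(45.7+t) gives 0.41(45.7+t) = t, so 0.59·t = 0.41×45.7.
t* = 0.41×45.7/0.59 = 31.76 min.

31.76 min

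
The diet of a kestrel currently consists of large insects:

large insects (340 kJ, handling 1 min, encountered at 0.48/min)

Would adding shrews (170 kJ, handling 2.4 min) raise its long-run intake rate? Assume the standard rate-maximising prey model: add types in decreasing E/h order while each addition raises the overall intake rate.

No

Intake rate on the current diet: R = (0.48×340) / (1 + 0.48×1) = 163.2/1.48 = 110.3 kJ/min.
Profitability of shrews: 170/2.4 = 70.83 kJ/min.
70.83 < 110.3, so adding shrews would lower the average — exclude it.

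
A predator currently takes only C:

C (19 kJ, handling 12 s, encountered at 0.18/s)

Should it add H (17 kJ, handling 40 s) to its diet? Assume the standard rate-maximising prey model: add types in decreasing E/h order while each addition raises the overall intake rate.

On C alone, R = ΣλE/(1+Σλh) = 3.42/3.16 = 1.082 kJ/s.
H: E/h = 17/40 = 0.425 kJ/s.
Since 0.425 < R, time spent handling H is better spent searching.

No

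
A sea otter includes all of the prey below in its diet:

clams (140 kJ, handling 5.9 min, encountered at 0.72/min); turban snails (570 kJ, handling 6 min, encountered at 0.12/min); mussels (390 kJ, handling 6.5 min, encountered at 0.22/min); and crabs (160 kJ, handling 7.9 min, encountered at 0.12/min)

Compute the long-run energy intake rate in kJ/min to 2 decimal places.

32.85 kJ/min

R = (0.72×140 + 0.12×570 + 0.22×390 + 0.12×160) / (1 + 0.72×5.9 + 0.12×6 + 0.22×6.5 + 0.12×7.9) = 274.2/8.346 = 32.85 kJ/min.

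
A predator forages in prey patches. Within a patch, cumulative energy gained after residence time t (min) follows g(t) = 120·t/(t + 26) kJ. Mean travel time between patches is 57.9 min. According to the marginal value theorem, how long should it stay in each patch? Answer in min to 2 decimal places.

38.80 min

Maximise g(t)/(T+t): set derivative to zero → g'(t)(T+t) = g(t).
g'(t) = 120·26/(t + 26)². Setting 120·26/(t+26)² = 120t/[(t+26)(57.9+t)] gives 26(57.9+t) = t(t+26), so t² = 26×57.9 = 1505.
t* = √1505 = 38.8 min.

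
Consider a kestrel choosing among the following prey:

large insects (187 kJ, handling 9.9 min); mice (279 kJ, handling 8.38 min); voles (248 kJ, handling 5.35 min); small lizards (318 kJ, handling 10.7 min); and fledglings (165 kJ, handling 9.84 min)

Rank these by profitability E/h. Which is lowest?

fledglings

In descending order of E/h:
voles: 248/5.35 = 46.4 kJ/min
mice: 279/8.38 = 33.3 kJ/min
small lizards: 318/10.7 = 29.7 kJ/min
large insects: 187/9.9 = 18.9 kJ/min
fledglings: 165/9.84 = 16.8 kJ/min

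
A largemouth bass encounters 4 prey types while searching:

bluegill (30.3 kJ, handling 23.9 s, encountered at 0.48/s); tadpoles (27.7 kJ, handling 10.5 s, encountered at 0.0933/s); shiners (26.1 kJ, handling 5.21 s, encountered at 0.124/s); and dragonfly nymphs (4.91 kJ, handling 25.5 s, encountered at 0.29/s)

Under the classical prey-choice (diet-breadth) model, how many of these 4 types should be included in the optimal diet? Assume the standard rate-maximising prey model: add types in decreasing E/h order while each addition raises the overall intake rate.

Profitabilities (E/h, kJ/s): shiners 5.01, tadpoles 2.64, bluegill 1.27, dragonfly nymphs 0.193. Add prey in this order while the next type's profitability exceeds the intake rate on those already taken.
Rate on top 1: 1.966. tadpoles: 2.64 > 1.966 → include.
Rate on top 2: 2.217. bluegill: 1.27 < 2.217 → exclude; stop.
Optimal diet: shiners, tadpoles — 2 of 4 types.

2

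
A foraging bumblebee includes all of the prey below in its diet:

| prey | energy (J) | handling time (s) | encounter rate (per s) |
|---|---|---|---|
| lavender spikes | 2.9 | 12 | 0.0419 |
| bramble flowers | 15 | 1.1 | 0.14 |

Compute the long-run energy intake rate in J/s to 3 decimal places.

Energy encountered per unit search time: 0.0419×2.9 + 0.14×15 = 2.222 J/s.
Handling time per unit search time: 0.0419×12 + 0.14×1.1 = 0.6568.
Rate = 2.222/(1 + 0.6568) = 1.341 J/s.

1.341 J/s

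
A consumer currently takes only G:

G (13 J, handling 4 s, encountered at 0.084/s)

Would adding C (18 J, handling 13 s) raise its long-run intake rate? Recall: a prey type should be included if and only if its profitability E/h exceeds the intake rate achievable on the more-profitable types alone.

Intake rate on the current diet: R = (0.084×13) / (1 + 0.084×4) = 1.092/1.336 = 0.8174 J/s.
C: E/h = 18/13 = 1.385 J/s.
1.385 > 0.8174, so adding C raises the average — include it.

Yes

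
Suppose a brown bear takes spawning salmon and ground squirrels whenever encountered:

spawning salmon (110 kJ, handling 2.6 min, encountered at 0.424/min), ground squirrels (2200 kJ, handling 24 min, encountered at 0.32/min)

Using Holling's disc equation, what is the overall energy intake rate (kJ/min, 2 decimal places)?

Energy encountered per unit search time: 0.424×110 + 0.32×2200 = 750.6 kJ/min.
Handling time per unit search time: 0.424×2.6 + 0.32×24 = 8.782.
Rate = 750.6/(1 + 8.782) = 76.73 kJ/min.

76.73 kJ/min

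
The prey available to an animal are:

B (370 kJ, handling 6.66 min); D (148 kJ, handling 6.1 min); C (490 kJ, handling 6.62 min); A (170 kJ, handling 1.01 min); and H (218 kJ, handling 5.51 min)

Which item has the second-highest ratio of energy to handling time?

In descending order of E/h:
A: 170/1.01 = 168 kJ/min
C: 490/6.62 = 74 kJ/min
B: 370/6.66 = 55.6 kJ/min
H: 218/5.51 = 39.6 kJ/min
D: 148/6.1 = 24.3 kJ/min

C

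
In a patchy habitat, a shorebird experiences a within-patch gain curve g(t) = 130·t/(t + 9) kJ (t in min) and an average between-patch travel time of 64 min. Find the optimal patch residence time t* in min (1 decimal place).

24.0 min

Optimal t* satisfies g'(t*) = g(t*)/(T + t*).
g'(t) = 130·9/(t + 9)². Setting 130·9/(t+9)² = 130t/[(t+9)(64+t)] gives 9(64+t) = t(t+9), so t² = 9×64 = 576.
t* = √576 = 24 min.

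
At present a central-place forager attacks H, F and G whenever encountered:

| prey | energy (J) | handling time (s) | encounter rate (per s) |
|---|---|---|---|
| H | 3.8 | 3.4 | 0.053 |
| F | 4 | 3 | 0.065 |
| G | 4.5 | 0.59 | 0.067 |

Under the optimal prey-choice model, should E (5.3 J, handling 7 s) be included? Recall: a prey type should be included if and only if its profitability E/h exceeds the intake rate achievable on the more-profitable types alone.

Current rate: (0.053×3.8 + 0.065×4 + 0.067×4.5)/(1 + 0.053×3.4 + 0.065×3 + 0.067×0.59) = 0.5393 J/s.
E: E/h = 5.3/7 = 0.7571 J/s.
0.7571 > 0.5393, so adding E raises the average — include it.

Yes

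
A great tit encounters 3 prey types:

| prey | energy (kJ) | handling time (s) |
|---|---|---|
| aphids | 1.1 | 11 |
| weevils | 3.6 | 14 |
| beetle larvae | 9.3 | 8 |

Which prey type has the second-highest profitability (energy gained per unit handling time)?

In descending order of E/h:
beetle larvae: 9.3/8 = 1.16 kJ/s
weevils: 3.6/14 = 0.257 kJ/s
aphids: 1.1/11 = 0.1 kJ/s

weevils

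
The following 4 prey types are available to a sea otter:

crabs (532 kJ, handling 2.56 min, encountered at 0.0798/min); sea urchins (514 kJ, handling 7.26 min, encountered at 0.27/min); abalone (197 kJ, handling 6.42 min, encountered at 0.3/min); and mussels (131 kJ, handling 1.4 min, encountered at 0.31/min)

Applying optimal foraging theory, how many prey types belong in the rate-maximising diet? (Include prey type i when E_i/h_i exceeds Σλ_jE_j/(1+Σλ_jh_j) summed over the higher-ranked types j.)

3

Profitabilities (E/h, kJ/min): crabs 208, mussels 93.6, sea urchins 70.8, abalone 30.7. Add prey in this order while the next type's profitability exceeds the intake rate on those already taken.
Rate on top 1: 35.25. mussels: 93.6 > 35.25 → include.
Rate on top 2: 50.7. sea urchins: 70.8 > 50.7 → include.
Rate on top 3: 61.65. abalone: 30.7 < 61.65 → exclude; stop.
Optimal diet: crabs, mussels, sea urchins — 3 of 4 types.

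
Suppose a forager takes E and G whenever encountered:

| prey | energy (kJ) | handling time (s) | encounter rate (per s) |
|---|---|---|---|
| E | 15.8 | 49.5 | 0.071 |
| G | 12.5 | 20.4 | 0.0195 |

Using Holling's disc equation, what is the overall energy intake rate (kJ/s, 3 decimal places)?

R = Σλ_iE_i / (1 + Σλ_ih_i)
Numerator: 0.071×15.8 + 0.0195×12.5 = 1.366
Denominator: 1 + 0.071×49.5 + 0.0195×20.4 = 4.912
R = 1.366/4.912 = 0.278 kJ/s

0.278 kJ/s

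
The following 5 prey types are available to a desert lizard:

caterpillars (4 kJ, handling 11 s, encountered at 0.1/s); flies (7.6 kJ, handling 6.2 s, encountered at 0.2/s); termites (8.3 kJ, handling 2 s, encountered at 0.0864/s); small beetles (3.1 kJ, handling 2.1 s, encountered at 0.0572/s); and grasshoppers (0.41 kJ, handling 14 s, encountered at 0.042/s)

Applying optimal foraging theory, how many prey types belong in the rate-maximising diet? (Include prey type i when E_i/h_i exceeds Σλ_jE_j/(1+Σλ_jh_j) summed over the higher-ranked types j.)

E/h in descending order: termites 4.15, small beetles 1.48, flies 1.23, caterpillars 0.364, grasshoppers 0.0293 kJ/s. The optimal diet is the largest prefix of this list for which every included type satisfies E_i/h_i > R on the types above it.
Rate on top 1: 0.6115. small beetles: 1.48 > 0.6115 → include.
Rate on top 2: 0.6918. flies: 1.23 > 0.6918 → include.
Rate on top 3: 0.9532. caterpillars: 0.364 < 0.9532 → exclude; stop.
Optimal diet: termites, small beetles, flies — 3 of 5 types.

3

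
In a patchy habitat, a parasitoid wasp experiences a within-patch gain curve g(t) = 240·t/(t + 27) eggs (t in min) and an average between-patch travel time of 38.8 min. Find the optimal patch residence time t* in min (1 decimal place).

By the marginal value theorem, leave when the instantaneous gain rate g'(t) equals the habitat-wide average g(t)/(T + t).
g'(t) = 240·27/(t + 27)². Setting 240·27/(t+27)² = 240t/[(t+27)(38.8+t)] gives 27(38.8+t) = t(t+27), so t² = 27×38.8 = 1048.
t* = √1048 = 32.37 min.

32.4 min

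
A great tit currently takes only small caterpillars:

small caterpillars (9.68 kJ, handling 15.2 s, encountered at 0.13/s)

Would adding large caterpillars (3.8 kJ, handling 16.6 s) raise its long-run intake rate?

No

On small caterpillars alone, R = ΣλE/(1+Σλh) = 1.258/2.976 = 0.4228 kJ/s.
large caterpillars: E/h = 3.8/16.6 = 0.2289 kJ/s.
0.2289 < 0.4228, so adding large caterpillars would lower the average — exclude it.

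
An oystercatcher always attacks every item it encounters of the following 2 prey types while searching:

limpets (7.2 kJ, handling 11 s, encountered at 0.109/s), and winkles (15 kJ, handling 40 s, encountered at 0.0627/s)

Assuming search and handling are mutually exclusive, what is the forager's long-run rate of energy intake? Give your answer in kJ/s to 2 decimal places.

0.37 kJ/s

R = Σλ_iE_i / (1 + Σλ_ih_i)
Numerator: 0.109×7.2 + 0.0627×15 = 1.725
Denominator: 1 + 0.109×11 + 0.0627×40 = 4.707
R = 1.725/4.707 = 0.3665 kJ/s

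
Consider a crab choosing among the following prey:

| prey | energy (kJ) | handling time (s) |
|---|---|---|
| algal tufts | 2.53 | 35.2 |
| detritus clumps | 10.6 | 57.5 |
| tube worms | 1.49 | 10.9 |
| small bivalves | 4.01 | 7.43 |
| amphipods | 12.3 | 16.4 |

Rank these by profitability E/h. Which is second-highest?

In descending order of E/h:
amphipods: 12.3/16.4 = 0.75 kJ/s
small bivalves: 4.01/7.43 = 0.54 kJ/s
detritus clumps: 10.6/57.5 = 0.184 kJ/s
tube worms: 1.49/10.9 = 0.137 kJ/s
algal tufts: 2.53/35.2 = 0.0719 kJ/s

small bivalves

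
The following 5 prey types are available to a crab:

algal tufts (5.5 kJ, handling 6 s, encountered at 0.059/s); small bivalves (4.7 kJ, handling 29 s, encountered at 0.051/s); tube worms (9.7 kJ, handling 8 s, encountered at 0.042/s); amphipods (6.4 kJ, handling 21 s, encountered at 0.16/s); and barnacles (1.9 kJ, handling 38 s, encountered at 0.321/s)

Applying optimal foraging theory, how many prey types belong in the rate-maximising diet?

2

Profitabilities (E/h, kJ/s): tube worms 1.21, algal tufts 0.917, amphipods 0.305, small bivalves 0.162, barnacles 0.05. Add prey in this order while the next type's profitability exceeds the intake rate on those already taken.
Rate on top 1: 0.3049. algal tufts: 0.917 > 0.3049 → include.
Rate on top 2: 0.4331. amphipods: 0.305 < 0.4331 → exclude; stop.
Optimal diet: tube worms, algal tufts — 2 of 5 types.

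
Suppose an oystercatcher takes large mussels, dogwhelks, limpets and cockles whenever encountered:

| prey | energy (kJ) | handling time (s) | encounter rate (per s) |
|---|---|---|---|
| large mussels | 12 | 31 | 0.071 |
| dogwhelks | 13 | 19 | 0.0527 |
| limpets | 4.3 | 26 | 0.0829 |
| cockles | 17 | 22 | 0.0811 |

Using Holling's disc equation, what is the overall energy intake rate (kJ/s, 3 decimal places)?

0.402 kJ/s

R = Σλ_iE_i / (1 + Σλ_ih_i)
Numerator: 0.071×12 + 0.0527×13 + 0.0829×4.3 + 0.0811×17 = 3.272
Denominator: 1 + 0.071×31 + 0.0527×19 + 0.0829×26 + 0.0811×22 = 8.142
R = 3.272/8.142 = 0.4019 kJ/s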